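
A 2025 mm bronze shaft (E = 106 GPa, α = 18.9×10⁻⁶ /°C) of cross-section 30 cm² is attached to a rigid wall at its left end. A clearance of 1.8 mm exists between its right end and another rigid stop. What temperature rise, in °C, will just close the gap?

Contact occurs when the free expansion equals the gap: αΔT L = 1.8 mm.
So ΔT = g/(αL) = 1.8/(18.9×10⁻⁶ × 2025) = 47.03 °C.

ΔT ≈ 47 °C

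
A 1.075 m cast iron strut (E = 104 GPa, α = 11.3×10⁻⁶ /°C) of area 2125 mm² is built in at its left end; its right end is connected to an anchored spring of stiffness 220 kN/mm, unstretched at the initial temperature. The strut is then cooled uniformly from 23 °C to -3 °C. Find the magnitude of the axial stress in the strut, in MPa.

Free thermal contraction: δ_free = αΔT L = 11.3×10⁻⁶ × 26 × 1075 = 0.3158 mm.
Let P be the tensile force in the spring. The strut extends elastically by PL/(AE) and the spring stretches by P/k; together these equal δ_free.
P [ L/(AE) + 1/k ] = δ_free → P [ 1075/(2125×104×10³) + 1/(220×10³) ] = 0.3158.
P = 0.3158 / 9.41×10⁻⁶ = 33560 N.
σ = P/A = 33560/2125 = 15.8 MPa.

σ ≈ 15.8 MPa (tensile)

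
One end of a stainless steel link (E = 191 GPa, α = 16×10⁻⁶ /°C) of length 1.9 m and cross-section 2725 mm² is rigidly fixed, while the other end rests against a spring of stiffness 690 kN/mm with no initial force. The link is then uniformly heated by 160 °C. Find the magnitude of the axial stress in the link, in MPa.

Free thermal expansion: δ_free = αΔT L = 16×10⁻⁶ × 160 × 1900 = 4.864 mm.
Let P be the compressive force at the spring. The link shortens elastically by PL/(AE) and the spring compresses by P/k; together these equal δ_free.
So P = δ_free / [L/(AE) + 1/k] = 4.864 / [ 1900/(2725×191×10³) + 1/(690×10³) ].
P = 4.864 / 5.1×10⁻⁶ = 953800 N.
σ = P/A = 953800/2725 = 350 MPa.

σ ≈ 350 MPa (compressive)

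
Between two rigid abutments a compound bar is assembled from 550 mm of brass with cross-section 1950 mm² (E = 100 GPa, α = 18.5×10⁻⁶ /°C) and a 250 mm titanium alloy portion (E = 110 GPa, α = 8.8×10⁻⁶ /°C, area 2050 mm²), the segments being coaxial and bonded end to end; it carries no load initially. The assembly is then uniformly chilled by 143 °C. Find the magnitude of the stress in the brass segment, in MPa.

σ ≈ 231 MPa (tensile)

With the walls removed the bar would change length by δ_free = Σ αᵢΔT Lᵢ = 18.5×10⁻⁶×143×550 + 8.8×10⁻⁶×143×250 = 1.77 mm.
Since the ends are fixed, an axial force P builds up, equal in every segment, with P · Σ Lᵢ/(AᵢEᵢ) = δ_free.
The series flexibility is Σ Lᵢ/(AᵢEᵢ) = 550/(1950×100×10³) + 250/(2050×110×10³) = 3.929×10⁻⁶ mm/N.
P = 1.77 / 3.929×10⁻⁶ = 450400 N = 450.4 kN, tensile.
σ_{brass} = P / A = 450400 / 1950 = 231 MPa.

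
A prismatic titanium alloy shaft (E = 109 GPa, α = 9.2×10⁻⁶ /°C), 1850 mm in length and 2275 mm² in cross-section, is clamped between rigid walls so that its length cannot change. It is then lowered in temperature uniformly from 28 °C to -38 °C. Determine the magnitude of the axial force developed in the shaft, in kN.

With zero net strain, σ = E·αΔT = 109 GPa × 9.2×10⁻⁶ × 66 = 66.18 MPa.
Then P = σA = 66.18 × 2275 mm² = 150.6 kN, tensile.

P ≈ 151 kN (tensile)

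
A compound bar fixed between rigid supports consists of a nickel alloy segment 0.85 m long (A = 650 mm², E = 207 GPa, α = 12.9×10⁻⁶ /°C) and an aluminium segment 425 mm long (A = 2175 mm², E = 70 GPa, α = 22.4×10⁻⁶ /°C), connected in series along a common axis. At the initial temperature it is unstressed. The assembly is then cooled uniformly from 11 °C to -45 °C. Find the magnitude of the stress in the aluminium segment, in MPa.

σ ≈ 57.9 MPa (tensile)

If the supports were absent, the total length change would be Σ αᵢΔT Lᵢ = 12.9×10⁻⁶×56×850 + 22.4×10⁻⁶×56×425 = 1.147 mm.
Since the ends are fixed, an axial force P builds up, equal in every segment, with P · Σ Lᵢ/(AᵢEᵢ) = δ_free.
Σ Lᵢ/(AᵢEᵢ) = 850/(650×207×10³) + 425/(2175×70×10³) = 9.109×10⁻⁶ mm/N.
So P = 1.147 / 9.109×10⁻⁶ = 125.9 kN, tensile.
σ_{aluminium} = P / A = 125900 / 2175 = 57.9 MPa.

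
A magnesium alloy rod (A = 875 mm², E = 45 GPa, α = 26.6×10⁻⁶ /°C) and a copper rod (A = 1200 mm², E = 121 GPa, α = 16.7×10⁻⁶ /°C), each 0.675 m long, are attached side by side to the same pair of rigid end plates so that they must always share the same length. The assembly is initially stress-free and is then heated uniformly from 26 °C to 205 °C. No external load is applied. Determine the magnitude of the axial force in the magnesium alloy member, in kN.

P ≈ 54.9 kN (compressive in the magnesium alloy)

Equilibrium of a rigid end plate with no external load gives equal and opposite internal forces ±P in the two members. Since α_{magnesium alloy} > α_{copper}, heating drives the magnesium alloy into compression and the copper into tension.
Setting the final lengths equal and cancelling L: (α₁ − α₂)ΔT = P/(A₁E₁) + P/(A₂E₂).
|α₁ − α₂|·ΔT = 9.9×10⁻⁶ × 179 = 0.001772.
1/(A₁E₁) + 1/(A₂E₂) = 1/(875×45×10³) + 1/(1200×121×10³) = 3.228×10⁻⁸ N⁻¹.
P = 0.001772 / 3.228×10⁻⁸ = 54890 N = 54.89 kN.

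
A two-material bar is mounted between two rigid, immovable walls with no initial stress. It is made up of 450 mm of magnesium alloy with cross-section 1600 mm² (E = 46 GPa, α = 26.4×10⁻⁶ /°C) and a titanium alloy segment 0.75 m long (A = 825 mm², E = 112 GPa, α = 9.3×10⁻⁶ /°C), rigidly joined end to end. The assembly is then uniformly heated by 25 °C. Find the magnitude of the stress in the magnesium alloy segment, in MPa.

With the walls removed the bar would change length by δ_free = Σ αᵢΔT Lᵢ = 26.4×10⁻⁶×25×450 + 9.3×10⁻⁶×25×750 = 0.4714 mm.
The walls prevent any net length change, so an axial force P (same in every segment) develops. Compatibility: P · Σ Lᵢ/(AᵢEᵢ) = δ_free.
The series flexibility is Σ Lᵢ/(AᵢEᵢ) = 450/(1600×46×10³) + 750/(825×112×10³) = 1.423×10⁻⁵ mm/N.
P = 0.4714 / 1.423×10⁻⁵ = 33120 N = 33.12 kN, compressive.
σ_{magnesium alloy} = P / A = 33120 / 1600 = 20.7 MPa.

σ ≈ 20.7 MPa (compressive)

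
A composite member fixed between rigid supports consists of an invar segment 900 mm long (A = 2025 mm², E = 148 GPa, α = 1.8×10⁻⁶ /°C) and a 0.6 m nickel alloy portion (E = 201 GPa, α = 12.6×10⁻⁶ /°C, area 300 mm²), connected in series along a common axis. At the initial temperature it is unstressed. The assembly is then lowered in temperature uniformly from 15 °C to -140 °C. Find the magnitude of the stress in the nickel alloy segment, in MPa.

With the walls removed the bar would change length by δ_free = Σ αᵢΔT Lᵢ = 1.8×10⁻⁶×155×900 + 12.6×10⁻⁶×155×600 = 1.423 mm.
Since the ends are fixed, an axial force P builds up, equal in every segment, with P · Σ Lᵢ/(AᵢEᵢ) = δ_free.
The series flexibility is Σ Lᵢ/(AᵢEᵢ) = 900/(2025×148×10³) + 600/(300×201×10³) = 1.295×10⁻⁵ mm/N.
P = 1.423 / 1.295×10⁻⁵ = 109800 N = 109.8 kN, tensile.
σ_{nickel alloy} = P / A = 109800 / 300 = 366.2 MPa.

σ ≈ 366 MPa (tensile)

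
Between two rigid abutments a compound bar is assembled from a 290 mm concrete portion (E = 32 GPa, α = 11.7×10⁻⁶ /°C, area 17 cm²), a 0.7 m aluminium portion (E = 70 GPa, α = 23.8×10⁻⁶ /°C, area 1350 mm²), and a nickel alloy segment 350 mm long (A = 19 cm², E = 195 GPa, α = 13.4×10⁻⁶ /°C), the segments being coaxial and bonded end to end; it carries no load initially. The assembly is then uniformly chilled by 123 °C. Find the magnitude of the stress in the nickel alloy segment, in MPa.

With the walls removed the bar would change length by δ_free = Σ αᵢΔT Lᵢ = 11.7×10⁻⁶×123×290 + 23.8×10⁻⁶×123×700 + 13.4×10⁻⁶×123×350 = 3.043 mm.
Since the ends are fixed, an axial force P builds up, equal in every segment, with P · Σ Lᵢ/(AᵢEᵢ) = δ_free.
Σ Lᵢ/(AᵢEᵢ) = 290/(1700×32×10³) + 700/(1350×70×10³) + 350/(1900×195×10³) = 1.368×10⁻⁵ mm/N.
P = 3.043 / 1.368×10⁻⁵ = 222400 N = 222.4 kN, tensile.
σ_{nickel alloy} = P / A = 222400 / 1900 = 117.1 MPa.

σ ≈ 117 MPa (tensile)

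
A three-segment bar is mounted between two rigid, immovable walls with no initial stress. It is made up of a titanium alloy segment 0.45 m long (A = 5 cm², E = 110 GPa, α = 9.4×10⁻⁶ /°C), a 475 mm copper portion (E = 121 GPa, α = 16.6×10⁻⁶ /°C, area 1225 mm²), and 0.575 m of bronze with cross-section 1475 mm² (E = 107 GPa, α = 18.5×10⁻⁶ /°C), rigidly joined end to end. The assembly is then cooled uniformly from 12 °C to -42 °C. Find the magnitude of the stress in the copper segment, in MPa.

With the walls removed the bar would change length by δ_free = Σ αᵢΔT Lᵢ = 9.4×10⁻⁶×54×450 + 16.6×10⁻⁶×54×475 + 18.5×10⁻⁶×54×575 = 1.229 mm.
The rigid supports impose zero overall length change; the single axial force P common to all segments must satisfy P Σ Lᵢ/(AᵢEᵢ) = δ_free.
The series flexibility is Σ Lᵢ/(AᵢEᵢ) = 450/(500×110×10³) + 475/(1225×121×10³) + 575/(1475×107×10³) = 1.503×10⁻⁵ mm/N.
Hence P = δ_free / Σ(L/AE) = 1.229/1.503×10⁻⁵ = 81.75 kN (tensile).
σ_{copper} = P / A = 81750 / 1225 = 66.73 MPa.

σ ≈ 66.7 MPa (tensile)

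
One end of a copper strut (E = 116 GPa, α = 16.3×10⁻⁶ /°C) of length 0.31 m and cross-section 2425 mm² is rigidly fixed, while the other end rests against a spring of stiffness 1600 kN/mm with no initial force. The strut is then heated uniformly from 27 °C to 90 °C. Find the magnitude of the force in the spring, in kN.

P ≈ 184 kN

Free thermal expansion: δ_free = αΔT L = 16.3×10⁻⁶ × 63 × 310 = 0.3183 mm.
With a force P in the spring, the elastic change of the strut is PL/(AE) and that of the spring is P/k; compatibility requires their sum to equal δ_free.
So P = δ_free / [L/(AE) + 1/k] = 0.3183 / [ 310/(2425×116×10³) + 1/(1600×10³) ].
P = 0.3183 / 1.727×10⁻⁶ = 184300 N.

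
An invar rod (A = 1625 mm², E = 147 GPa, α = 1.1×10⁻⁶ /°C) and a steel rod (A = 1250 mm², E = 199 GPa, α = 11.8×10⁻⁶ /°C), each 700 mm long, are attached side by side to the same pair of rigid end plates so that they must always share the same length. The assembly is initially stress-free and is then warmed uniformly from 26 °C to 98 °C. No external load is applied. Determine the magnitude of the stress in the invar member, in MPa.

The steel has the larger α, so on heating it would change length more than the invar if both were free. The rigid plates force a common final length, so the steel is put into compression and the invar into tension, with equal and opposite forces P (no external load).
Equating the net (thermal + elastic) strains gives |α₁ − α₂|·ΔT = P·[1/(A₁E₁) + 1/(A₂E₂)].
|α₁ − α₂|·ΔT = 10.7×10⁻⁶ × 72 = 0.0007704.
1/(A₁E₁) + 1/(A₂E₂) = 1/(1625×147×10³) + 1/(1250×199×10³) = 8.206×10⁻⁹ N⁻¹.
P = 0.0007704 / 8.206×10⁻⁹ = 93880 N = 93.88 kN.
σ_{invar} = P/A₁ = 93880/1625 = 57.77 MPa, tensile.

σ ≈ 57.8 MPa (tensile)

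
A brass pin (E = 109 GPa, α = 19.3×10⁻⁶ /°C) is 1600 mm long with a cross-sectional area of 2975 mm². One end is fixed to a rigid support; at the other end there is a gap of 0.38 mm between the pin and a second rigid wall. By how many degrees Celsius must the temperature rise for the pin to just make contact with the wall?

The gap closes when αΔT L = 0.38 mm, since the pin is still unstressed at that instant.
So ΔT = g/(αL) = 0.38/(19.3×10⁻⁶ × 1600) = 12.31 °C.

ΔT ≈ 12.3 °C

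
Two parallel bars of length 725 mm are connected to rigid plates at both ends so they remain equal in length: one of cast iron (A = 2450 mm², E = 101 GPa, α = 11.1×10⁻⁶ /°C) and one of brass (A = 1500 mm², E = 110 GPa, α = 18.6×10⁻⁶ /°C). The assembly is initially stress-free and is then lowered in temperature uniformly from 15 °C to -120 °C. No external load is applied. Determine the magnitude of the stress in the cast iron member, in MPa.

The brass has the larger α, so on cooling it would change length more than the cast iron if both were free. The rigid plates force a common final length, so the brass is put into tension and the cast iron into compression, with equal and opposite forces P (no external load).
Equating the net (thermal + elastic) strains gives |α₁ − α₂|·ΔT = P·[1/(A₁E₁) + 1/(A₂E₂)].
|α₁ − α₂|·ΔT = 7.5×10⁻⁶ × 135 = 0.001013.
1/(A₁E₁) + 1/(A₂E₂) = 1/(2450×101×10³) + 1/(1500×110×10³) = 1.01×10⁻⁸ N⁻¹.
So P = 0.001013 / 1.01×10⁻⁸ = 100.2 kN.
σ_{cast iron} = P/A₁ = 100200/2450 = 40.91 MPa, compressive.

σ ≈ 40.9 MPa (compressive)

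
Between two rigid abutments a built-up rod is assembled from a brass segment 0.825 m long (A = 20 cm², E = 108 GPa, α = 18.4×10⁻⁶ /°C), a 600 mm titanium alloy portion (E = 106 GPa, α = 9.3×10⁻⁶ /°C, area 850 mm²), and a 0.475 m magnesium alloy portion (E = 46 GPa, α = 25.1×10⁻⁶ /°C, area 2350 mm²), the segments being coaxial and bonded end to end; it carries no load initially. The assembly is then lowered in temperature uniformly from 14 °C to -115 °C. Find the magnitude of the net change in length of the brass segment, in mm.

If the supports were absent, the total length change would be Σ αᵢΔT Lᵢ = 18.4×10⁻⁶×129×825 + 9.3×10⁻⁶×129×600 + 25.1×10⁻⁶×129×475 = 4.216 mm.
The walls prevent any net length change, so an axial force P (same in every segment) develops. Compatibility: P · Σ Lᵢ/(AᵢEᵢ) = δ_free.
The series flexibility is Σ Lᵢ/(AᵢEᵢ) = 825/(2000×108×10³) + 600/(850×106×10³) + 475/(2350×46×10³) = 1.487×10⁻⁵ mm/N.
Hence P = δ_free / Σ(L/AE) = 4.216/1.487×10⁻⁵ = 283.5 kN (tensile).
For the brass segment, free thermal change = 18.4×10⁻⁶×129×825 = 1.958 mm and elastic change from P = 283500×825/(2000×108×10³) = 1.083 mm; these oppose, so the net change is 0.876 mm (segment shortens).

|ΔL| ≈ 0.876 mm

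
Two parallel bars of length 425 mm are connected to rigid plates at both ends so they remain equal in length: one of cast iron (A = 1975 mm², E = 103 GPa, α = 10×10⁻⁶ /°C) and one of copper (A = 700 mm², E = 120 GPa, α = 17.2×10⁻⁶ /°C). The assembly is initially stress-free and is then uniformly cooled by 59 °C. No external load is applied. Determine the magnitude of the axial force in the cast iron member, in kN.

Equilibrium of a rigid end plate with no external load gives equal and opposite internal forces ±P in the two members. Since α_{copper} > α_{cast iron}, cooling drives the copper into tension and the cast iron into compression.
Setting the final lengths equal and cancelling L: (α₁ − α₂)ΔT = P/(A₁E₁) + P/(A₂E₂).
|α₁ − α₂|·ΔT = 7.2×10⁻⁶ × 59 = 0.0004248.
1/(A₁E₁) + 1/(A₂E₂) = 1/(1975×103×10³) + 1/(700×120×10³) = 1.682×10⁻⁸ N⁻¹.
P = 0.0004248 / 1.682×10⁻⁸ = 25250 N = 25.25 kN.

P ≈ 25.3 kN (compressive in the cast iron)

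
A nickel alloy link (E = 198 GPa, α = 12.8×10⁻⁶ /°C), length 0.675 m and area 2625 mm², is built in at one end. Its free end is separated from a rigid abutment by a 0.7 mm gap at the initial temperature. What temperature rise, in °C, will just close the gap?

ΔT ≈ 81 °C

The gap closes when αΔT L = 0.7 mm, since the link is still unstressed at that instant.
So ΔT = g/(αL) = 0.7/(12.8×10⁻⁶ × 675) = 81.02 °C.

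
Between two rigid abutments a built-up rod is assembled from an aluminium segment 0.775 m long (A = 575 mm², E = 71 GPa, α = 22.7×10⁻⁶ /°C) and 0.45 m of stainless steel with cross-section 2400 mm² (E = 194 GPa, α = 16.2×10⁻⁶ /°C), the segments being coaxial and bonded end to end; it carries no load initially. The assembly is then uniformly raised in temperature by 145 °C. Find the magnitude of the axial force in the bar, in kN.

If the supports were absent, the total length change would be Σ αᵢΔT Lᵢ = 22.7×10⁻⁶×145×775 + 16.2×10⁻⁶×145×450 = 3.608 mm.
The rigid supports impose zero overall length change; the single axial force P common to all segments must satisfy P Σ Lᵢ/(AᵢEᵢ) = δ_free.
The series flexibility is Σ Lᵢ/(AᵢEᵢ) = 775/(575×71×10³) + 450/(2400×194×10³) = 1.995×10⁻⁵ mm/N.
P = 3.608 / 1.995×10⁻⁵ = 180900 N = 180.9 kN, compressive.

P ≈ 181 kN (compressive)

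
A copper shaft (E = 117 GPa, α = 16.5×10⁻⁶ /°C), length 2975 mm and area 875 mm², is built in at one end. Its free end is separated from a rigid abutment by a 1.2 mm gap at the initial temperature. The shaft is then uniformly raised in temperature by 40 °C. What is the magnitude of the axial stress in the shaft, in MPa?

σ ≈ 30 MPa (compressive)

Unrestrained expansion: δ_free = αΔT L = 16.5×10⁻⁶ × 40 × 2975 = 1.963 mm.
This exceeds the 1.2 mm gap, so the wall pushes back. The portion of expansion that must be recovered elastically is δ_free − gap = 1.963 − 1.2 = 0.7635 mm.
That suppressed elongation corresponds to σ = E·Δ/L = 117×10³ × 0.7635/2975 = 30.03 MPa.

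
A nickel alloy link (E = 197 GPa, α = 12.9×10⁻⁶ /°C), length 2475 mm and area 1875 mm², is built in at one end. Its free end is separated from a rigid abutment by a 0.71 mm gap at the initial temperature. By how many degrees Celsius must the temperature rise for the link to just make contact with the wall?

ΔT ≈ 22.2 °C

Contact occurs when the free expansion equals the gap: αΔT L = 0.71 mm.
So ΔT = g/(αL) = 0.71/(12.9×10⁻⁶ × 2475) = 22.24 °C.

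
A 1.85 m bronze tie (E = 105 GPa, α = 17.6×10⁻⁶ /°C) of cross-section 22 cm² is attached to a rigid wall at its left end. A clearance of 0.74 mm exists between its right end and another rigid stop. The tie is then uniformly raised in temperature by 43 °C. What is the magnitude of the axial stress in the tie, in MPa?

σ ≈ 37.5 MPa (compressive)

If the wall were absent the tie would grow by αΔT L = 17.6×10⁻⁶ × 43 × 1850 = 1.4 mm.
This exceeds the 0.74 mm gap, so the wall pushes back. The portion of expansion that must be recovered elastically is δ_free − gap = 1.4 − 0.74 = 0.6601 mm.
That suppressed elongation corresponds to σ = E·Δ/L = 105×10³ × 0.6601/1850 = 37.46 MPa.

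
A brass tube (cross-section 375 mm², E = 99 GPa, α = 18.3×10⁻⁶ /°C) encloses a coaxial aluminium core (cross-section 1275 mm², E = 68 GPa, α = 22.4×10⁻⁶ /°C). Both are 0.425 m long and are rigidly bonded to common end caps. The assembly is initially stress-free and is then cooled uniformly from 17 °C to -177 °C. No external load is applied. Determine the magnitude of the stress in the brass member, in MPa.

σ ≈ 55.1 MPa (compressive)

Both members must finish at the same length. With the larger α, the aluminium tends to over-contract; the plates restrain it, putting the aluminium in tension and the brass in compression. With no external load the two internal forces are equal and opposite, magnitude P.
Compatibility of the two members (thermal + elastic change equal): (α₁ − α₂)ΔT = P·[1/(A₁E₁) + 1/(A₂E₂)].
|α₁ − α₂|·ΔT = 4.1×10⁻⁶ × 194 = 0.0007954.
1/(A₁E₁) + 1/(A₂E₂) = 1/(375×99×10³) + 1/(1275×68×10³) = 3.847×10⁻⁸ N⁻¹.
So P = 0.0007954 / 3.847×10⁻⁸ = 20.68 kN.
σ_{brass} = P/A₁ = 20680/375 = 55.14 MPa, compressive.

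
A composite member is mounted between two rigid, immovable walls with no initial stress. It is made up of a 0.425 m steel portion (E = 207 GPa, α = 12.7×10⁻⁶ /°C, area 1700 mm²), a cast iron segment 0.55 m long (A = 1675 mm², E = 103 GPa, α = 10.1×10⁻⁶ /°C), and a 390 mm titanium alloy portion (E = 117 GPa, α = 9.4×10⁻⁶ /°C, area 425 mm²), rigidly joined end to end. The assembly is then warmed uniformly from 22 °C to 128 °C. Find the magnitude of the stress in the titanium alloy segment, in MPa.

σ ≈ 298 MPa (compressive)

With the walls removed the bar would change length by δ_free = Σ αᵢΔT Lᵢ = 12.7×10⁻⁶×106×425 + 10.1×10⁻⁶×106×550 + 9.4×10⁻⁶×106×390 = 1.55 mm.
The walls prevent any net length change, so an axial force P (same in every segment) develops. Compatibility: P · Σ Lᵢ/(AᵢEᵢ) = δ_free.
Σ Lᵢ/(AᵢEᵢ) = 425/(1700×207×10³) + 550/(1675×103×10³) + 390/(425×117×10³) = 1.224×10⁻⁵ mm/N.
P = 1.55 / 1.224×10⁻⁵ = 126600 N = 126.6 kN, compressive.
σ_{titanium alloy} = P / A = 126600 / 425 = 297.9 MPa.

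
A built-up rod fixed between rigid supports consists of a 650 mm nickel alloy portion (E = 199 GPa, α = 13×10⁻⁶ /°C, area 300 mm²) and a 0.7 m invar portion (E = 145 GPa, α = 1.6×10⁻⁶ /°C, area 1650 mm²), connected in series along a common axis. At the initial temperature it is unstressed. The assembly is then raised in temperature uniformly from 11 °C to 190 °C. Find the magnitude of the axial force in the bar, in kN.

If the supports were absent, the total length change would be Σ αᵢΔT Lᵢ = 13×10⁻⁶×179×650 + 1.6×10⁻⁶×179×700 = 1.713 mm.
Since the ends are fixed, an axial force P builds up, equal in every segment, with P · Σ Lᵢ/(AᵢEᵢ) = δ_free.
The series flexibility is Σ Lᵢ/(AᵢEᵢ) = 650/(300×199×10³) + 700/(1650×145×10³) = 1.381×10⁻⁵ mm/N.
Hence P = δ_free / Σ(L/AE) = 1.713/1.381×10⁻⁵ = 124 kN (compressive).

P ≈ 124 kN (compressive)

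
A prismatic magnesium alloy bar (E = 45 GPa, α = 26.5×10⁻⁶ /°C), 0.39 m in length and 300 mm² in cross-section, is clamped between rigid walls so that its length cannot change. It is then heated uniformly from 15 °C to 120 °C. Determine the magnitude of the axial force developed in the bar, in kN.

Full restraint means ε = 0, so the stress is σ = EαΔT = 45×10³ × 26.5×10⁻⁶ × 105 = 125.2 MPa.
Axial force P = σA = 125.2 × 300 = 37560 N = 37.56 kN, compressive.

P ≈ 37.6 kN (compressive)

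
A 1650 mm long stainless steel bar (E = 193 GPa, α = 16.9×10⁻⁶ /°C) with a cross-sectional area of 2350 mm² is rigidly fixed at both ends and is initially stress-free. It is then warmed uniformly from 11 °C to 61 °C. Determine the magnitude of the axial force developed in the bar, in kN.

P ≈ 383 kN (compressive)

With zero net strain, σ = E·αΔT = 193 GPa × 16.9×10⁻⁶ × 50 = 163.1 MPa.
P = AEαΔT = 2350 × 193×10³ × 16.9×10⁻⁶ × 50 = 383.2 kN (compressive).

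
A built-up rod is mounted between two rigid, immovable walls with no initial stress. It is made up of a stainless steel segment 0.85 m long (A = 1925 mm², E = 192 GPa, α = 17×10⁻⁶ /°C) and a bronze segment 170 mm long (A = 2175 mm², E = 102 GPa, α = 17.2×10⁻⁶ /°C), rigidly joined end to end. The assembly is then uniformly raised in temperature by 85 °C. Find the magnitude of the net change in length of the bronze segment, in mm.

If the supports were absent, the total length change would be Σ αᵢΔT Lᵢ = 17×10⁻⁶×85×850 + 17.2×10⁻⁶×85×170 = 1.477 mm.
The rigid supports impose zero overall length change; the single axial force P common to all segments must satisfy P Σ Lᵢ/(AᵢEᵢ) = δ_free.
Σ Lᵢ/(AᵢEᵢ) = 850/(1925×192×10³) + 170/(2175×102×10³) = 3.066×10⁻⁶ mm/N.
P = 1.477 / 3.066×10⁻⁶ = 481700 N = 481.7 kN, compressive.
For the bronze segment, free thermal change = 17.2×10⁻⁶×85×170 = 0.2485 mm and elastic change from P = 481700×170/(2175×102×10³) = 0.3691 mm; these oppose, so the net change is 0.121 mm (segment shortens).

|ΔL| ≈ 0.121 mm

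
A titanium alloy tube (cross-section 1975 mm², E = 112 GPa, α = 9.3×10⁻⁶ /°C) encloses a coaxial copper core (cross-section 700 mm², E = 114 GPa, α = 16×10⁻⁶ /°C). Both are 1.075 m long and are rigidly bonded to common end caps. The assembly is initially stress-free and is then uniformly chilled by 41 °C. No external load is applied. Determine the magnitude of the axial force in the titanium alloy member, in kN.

P ≈ 16.1 kN (compressive in the titanium alloy)

Both members must finish at the same length. With the larger α, the copper tends to over-contract; the plates restrain it, putting the copper in tension and the titanium alloy in compression. With no external load the two internal forces are equal and opposite, magnitude P.
Setting the final lengths equal and cancelling L: (α₁ − α₂)ΔT = P/(A₁E₁) + P/(A₂E₂).
|α₁ − α₂|·ΔT = 6.7×10⁻⁶ × 41 = 0.0002747.
1/(A₁E₁) + 1/(A₂E₂) = 1/(1975×112×10³) + 1/(700×114×10³) = 1.705×10⁻⁸ N⁻¹.
So P = 0.0002747 / 1.705×10⁻⁸ = 16.11 kN.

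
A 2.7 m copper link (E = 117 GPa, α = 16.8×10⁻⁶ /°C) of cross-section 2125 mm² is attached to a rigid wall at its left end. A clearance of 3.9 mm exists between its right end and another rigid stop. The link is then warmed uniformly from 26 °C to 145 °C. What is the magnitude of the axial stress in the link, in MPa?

If the wall were absent the link would grow by αΔT L = 16.8×10⁻⁶ × 119 × 2700 = 5.398 mm.
This exceeds the 3.9 mm gap, so the wall pushes back. The portion of expansion that must be recovered elastically is δ_free − gap = 5.398 − 3.9 = 1.498 mm.
That suppressed elongation corresponds to σ = E·Δ/L = 117×10³ × 1.498/2700 = 64.91 MPa.

σ ≈ 64.9 MPa (compressive)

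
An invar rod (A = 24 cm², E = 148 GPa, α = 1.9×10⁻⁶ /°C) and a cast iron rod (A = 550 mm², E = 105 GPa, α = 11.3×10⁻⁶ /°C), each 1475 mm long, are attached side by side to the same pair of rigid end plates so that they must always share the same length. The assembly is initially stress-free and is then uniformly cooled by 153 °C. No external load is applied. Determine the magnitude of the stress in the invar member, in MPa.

σ ≈ 29.8 MPa (compressive)

Both members must finish at the same length. With the larger α, the cast iron tends to over-contract; the plates restrain it, putting the cast iron in tension and the invar in compression. With no external load the two internal forces are equal and opposite, magnitude P.
Equating the net (thermal + elastic) strains gives |α₁ − α₂|·ΔT = P·[1/(A₁E₁) + 1/(A₂E₂)].
|α₁ − α₂|·ΔT = 9.4×10⁻⁶ × 153 = 0.001438.
1/(A₁E₁) + 1/(A₂E₂) = 1/(2400×148×10³) + 1/(550×105×10³) = 2.013×10⁻⁸ N⁻¹.
P = 0.001438 / 2.013×10⁻⁸ = 71440 N = 71.44 kN.
σ_{invar} = P/A₁ = 71440/2400 = 29.77 MPa, compressive.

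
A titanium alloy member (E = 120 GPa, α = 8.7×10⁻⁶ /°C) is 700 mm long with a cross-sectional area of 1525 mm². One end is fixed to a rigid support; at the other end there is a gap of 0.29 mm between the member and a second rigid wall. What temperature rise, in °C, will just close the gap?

Contact occurs when the free expansion equals the gap: αΔT L = 0.29 mm.
So ΔT = g/(αL) = 0.29/(8.7×10⁻⁶ × 700) = 47.62 °C.

ΔT ≈ 47.6 °C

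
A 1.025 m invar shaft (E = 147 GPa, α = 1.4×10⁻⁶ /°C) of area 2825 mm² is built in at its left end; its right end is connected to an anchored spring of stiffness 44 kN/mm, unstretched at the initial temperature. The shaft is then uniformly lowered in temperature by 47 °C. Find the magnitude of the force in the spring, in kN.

P ≈ 2.68 kN

Free thermal contraction: δ_free = αΔT L = 1.4×10⁻⁶ × 47 × 1025 = 0.06745 mm.
With a force P in the spring, the elastic change of the shaft is PL/(AE) and that of the spring is P/k; compatibility requires their sum to equal δ_free.
So P = δ_free / [L/(AE) + 1/k] = 0.06745 / [ 1025/(2825×147×10³) + 1/(44×10³) ].
P = 0.06745 / 2.52×10⁻⁵ = 2677 N.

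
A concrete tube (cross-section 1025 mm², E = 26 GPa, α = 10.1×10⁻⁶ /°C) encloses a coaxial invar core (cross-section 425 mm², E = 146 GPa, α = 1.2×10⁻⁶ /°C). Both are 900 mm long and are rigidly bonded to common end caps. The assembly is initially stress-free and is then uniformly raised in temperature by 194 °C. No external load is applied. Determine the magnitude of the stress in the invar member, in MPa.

σ ≈ 75.7 MPa (tensile)

Both members must finish at the same length. With the larger α, the concrete tends to over-expand; the plates restrain it, putting the concrete in compression and the invar in tension. With no external load the two internal forces are equal and opposite, magnitude P.
Equating the net (thermal + elastic) strains gives |α₁ − α₂|·ΔT = P·[1/(A₁E₁) + 1/(A₂E₂)].
|α₁ − α₂|·ΔT = 8.9×10⁻⁶ × 194 = 0.001727.
1/(A₁E₁) + 1/(A₂E₂) = 1/(1025×26×10³) + 1/(425×146×10³) = 5.364×10⁻⁸ N⁻¹.
P = 0.001727 / 5.364×10⁻⁸ = 32190 N = 32.19 kN.
σ_{invar} = P/A₂ = 32190/425 = 75.74 MPa, tensile.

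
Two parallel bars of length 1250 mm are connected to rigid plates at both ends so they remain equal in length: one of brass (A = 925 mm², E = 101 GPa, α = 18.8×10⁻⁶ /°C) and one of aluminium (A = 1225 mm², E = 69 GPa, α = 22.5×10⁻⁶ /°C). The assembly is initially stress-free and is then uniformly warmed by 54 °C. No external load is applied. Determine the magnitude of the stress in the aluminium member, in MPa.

σ ≈ 7.24 MPa (compressive)

The aluminium has the larger α, so on heating it would change length more than the brass if both were free. The rigid plates force a common final length, so the aluminium is put into compression and the brass into tension, with equal and opposite forces P (no external load).
Setting the final lengths equal and cancelling L: (α₁ − α₂)ΔT = P/(A₁E₁) + P/(A₂E₂).
|α₁ − α₂|·ΔT = 3.7×10⁻⁶ × 54 = 0.0001998.
1/(A₁E₁) + 1/(A₂E₂) = 1/(925×101×10³) + 1/(1225×69×10³) = 2.253×10⁻⁸ N⁻¹.
So P = 0.0001998 / 2.253×10⁻⁸ = 8.866 kN.
σ_{aluminium} = P/A₂ = 8866/1225 = 7.238 MPa, compressive.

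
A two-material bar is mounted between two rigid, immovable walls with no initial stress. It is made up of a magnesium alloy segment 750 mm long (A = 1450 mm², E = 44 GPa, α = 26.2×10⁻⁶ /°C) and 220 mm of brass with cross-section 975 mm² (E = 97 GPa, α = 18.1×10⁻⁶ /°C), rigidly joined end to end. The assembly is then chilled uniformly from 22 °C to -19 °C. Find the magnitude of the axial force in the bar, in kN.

If the supports were absent, the total length change would be Σ αᵢΔT Lᵢ = 26.2×10⁻⁶×41×750 + 18.1×10⁻⁶×41×220 = 0.9689 mm.
The walls prevent any net length change, so an axial force P (same in every segment) develops. Compatibility: P · Σ Lᵢ/(AᵢEᵢ) = δ_free.
Σ Lᵢ/(AᵢEᵢ) = 750/(1450×44×10³) + 220/(975×97×10³) = 1.408×10⁻⁵ mm/N.
Hence P = δ_free / Σ(L/AE) = 0.9689/1.408×10⁻⁵ = 68.81 kN (tensile).

P ≈ 68.8 kN (tensile)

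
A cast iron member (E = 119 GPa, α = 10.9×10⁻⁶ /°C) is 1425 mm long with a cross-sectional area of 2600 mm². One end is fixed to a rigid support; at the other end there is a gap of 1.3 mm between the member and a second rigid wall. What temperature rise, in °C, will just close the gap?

ΔT ≈ 83.7 °C

Contact occurs when the free expansion equals the gap: αΔT L = 1.3 mm.
ΔT = 1.3 / (10.9×10⁻⁶ × 1425) = 83.7 °C.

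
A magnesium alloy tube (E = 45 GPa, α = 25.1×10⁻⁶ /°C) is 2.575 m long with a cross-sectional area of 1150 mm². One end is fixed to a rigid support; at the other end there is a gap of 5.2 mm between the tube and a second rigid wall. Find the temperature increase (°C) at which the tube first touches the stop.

The gap closes when αΔT L = 5.2 mm, since the tube is still unstressed at that instant.
So ΔT = g/(αL) = 5.2/(25.1×10⁻⁶ × 2575) = 80.45 °C.

ΔT ≈ 80.5 °C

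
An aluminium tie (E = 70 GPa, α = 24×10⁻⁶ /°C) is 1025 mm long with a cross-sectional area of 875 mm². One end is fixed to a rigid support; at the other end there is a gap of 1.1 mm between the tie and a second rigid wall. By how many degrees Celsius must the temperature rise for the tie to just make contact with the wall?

The gap closes when αΔT L = 1.1 mm, since the tie is still unstressed at that instant.
ΔT = 1.1 / (24×10⁻⁶ × 1025) = 44.72 °C.

ΔT ≈ 44.7 °C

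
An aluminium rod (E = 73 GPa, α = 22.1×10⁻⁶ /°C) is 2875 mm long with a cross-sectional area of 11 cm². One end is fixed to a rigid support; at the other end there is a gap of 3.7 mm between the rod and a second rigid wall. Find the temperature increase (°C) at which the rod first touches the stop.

The gap closes when αΔT L = 3.7 mm, since the rod is still unstressed at that instant.
ΔT = 3.7 / (22.1×10⁻⁶ × 2875) = 58.23 °C.

ΔT ≈ 58.2 °C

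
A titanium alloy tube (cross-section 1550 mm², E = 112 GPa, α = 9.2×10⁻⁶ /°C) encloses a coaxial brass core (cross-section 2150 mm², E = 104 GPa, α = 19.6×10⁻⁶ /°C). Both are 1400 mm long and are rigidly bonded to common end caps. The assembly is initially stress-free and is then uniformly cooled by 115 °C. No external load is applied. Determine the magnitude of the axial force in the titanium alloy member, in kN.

P ≈ 117 kN (compressive in the titanium alloy)

Both members must finish at the same length. With the larger α, the brass tends to over-contract; the plates restrain it, putting the brass in tension and the titanium alloy in compression. With no external load the two internal forces are equal and opposite, magnitude P.
Setting the final lengths equal and cancelling L: (α₁ − α₂)ΔT = P/(A₁E₁) + P/(A₂E₂).
|α₁ − α₂|·ΔT = 10.4×10⁻⁶ × 115 = 0.001196.
1/(A₁E₁) + 1/(A₂E₂) = 1/(1550×112×10³) + 1/(2150×104×10³) = 1.023×10⁻⁸ N⁻¹.
P = 0.001196 / 1.023×10⁻⁸ = 116900 N = 116.9 kN.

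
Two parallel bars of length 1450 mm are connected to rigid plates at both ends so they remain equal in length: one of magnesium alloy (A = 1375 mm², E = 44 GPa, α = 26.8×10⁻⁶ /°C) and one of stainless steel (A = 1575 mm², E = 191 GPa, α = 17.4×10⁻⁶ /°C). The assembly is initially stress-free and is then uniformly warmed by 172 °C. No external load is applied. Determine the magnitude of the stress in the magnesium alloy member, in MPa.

σ ≈ 59.2 MPa (compressive)

Equilibrium of a rigid end plate with no external load gives equal and opposite internal forces ±P in the two members. Since α_{magnesium alloy} > α_{stainless steel}, heating drives the magnesium alloy into compression and the stainless steel into tension.
Setting the final lengths equal and cancelling L: (α₁ − α₂)ΔT = P/(A₁E₁) + P/(A₂E₂).
|α₁ − α₂|·ΔT = 9.4×10⁻⁶ × 172 = 0.001617.
1/(A₁E₁) + 1/(A₂E₂) = 1/(1375×44×10³) + 1/(1575×191×10³) = 1.985×10⁻⁸ N⁻¹.
So P = 0.001617 / 1.985×10⁻⁸ = 81.44 kN.
σ_{magnesium alloy} = P/A₁ = 81440/1375 = 59.23 MPa, compressive.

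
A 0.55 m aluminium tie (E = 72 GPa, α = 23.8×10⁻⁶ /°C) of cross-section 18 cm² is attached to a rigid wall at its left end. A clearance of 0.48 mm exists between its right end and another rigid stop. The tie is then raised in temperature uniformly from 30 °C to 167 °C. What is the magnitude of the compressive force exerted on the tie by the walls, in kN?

P ≈ 309 kN

If the wall were absent the tie would grow by αΔT L = 23.8×10⁻⁶ × 137 × 550 = 1.793 mm.
The gap closes (δ_free > 0.48 mm) and the wall then resists a further 1.793 − 0.48 = 1.313 mm of expansion.
Compatibility: PL/(AE) = 1.313 mm, so σ = P/A = E × (1.313/550) = 171.9 MPa.
Force on the wall = σA = 171.9 × 1800 mm² = 309.5 kN.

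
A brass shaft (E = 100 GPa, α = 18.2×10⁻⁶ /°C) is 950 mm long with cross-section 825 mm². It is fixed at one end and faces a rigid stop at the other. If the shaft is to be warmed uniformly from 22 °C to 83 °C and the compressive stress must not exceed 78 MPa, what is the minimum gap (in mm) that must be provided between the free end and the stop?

With no wall the shaft would lengthen by αΔT L = 18.2×10⁻⁶ × 61 × 950 = 1.055 mm.
A stress of 78 MPa corresponds to the wall pushing the shaft back by σL/E = 78×950/(100×10³) = 0.741 mm.
The gap must absorb the remainder: g_min = 1.055 − 0.741 = 0.3137 mm.

g ≈ 0.314 mm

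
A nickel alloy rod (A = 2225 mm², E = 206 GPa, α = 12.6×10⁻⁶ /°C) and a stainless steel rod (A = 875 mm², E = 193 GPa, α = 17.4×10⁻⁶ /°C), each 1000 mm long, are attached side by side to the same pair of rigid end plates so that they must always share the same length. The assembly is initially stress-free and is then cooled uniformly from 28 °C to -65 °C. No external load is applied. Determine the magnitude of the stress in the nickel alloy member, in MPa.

Equilibrium of a rigid end plate with no external load gives equal and opposite internal forces ±P in the two members. Since α_{stainless steel} > α_{nickel alloy}, cooling drives the stainless steel into tension and the nickel alloy into compression.
Setting the final lengths equal and cancelling L: (α₁ − α₂)ΔT = P/(A₁E₁) + P/(A₂E₂).
|α₁ − α₂|·ΔT = 4.8×10⁻⁶ × 93 = 0.0004464.
1/(A₁E₁) + 1/(A₂E₂) = 1/(2225×206×10³) + 1/(875×193×10³) = 8.103×10⁻⁹ N⁻¹.
P = 0.0004464 / 8.103×10⁻⁹ = 55090 N = 55.09 kN.
σ_{nickel alloy} = P/A₁ = 55090/2225 = 24.76 MPa, compressive.

σ ≈ 24.8 MPa (compressive)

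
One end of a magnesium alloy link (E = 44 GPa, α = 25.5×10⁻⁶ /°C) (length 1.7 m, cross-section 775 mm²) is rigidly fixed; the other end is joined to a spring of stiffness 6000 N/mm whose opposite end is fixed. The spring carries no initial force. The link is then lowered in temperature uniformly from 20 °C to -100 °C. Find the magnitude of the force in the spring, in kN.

If the spring were absent the link would shorten by αΔT L = 25.5×10⁻⁶ × 120 × 1700 = 5.202 mm.
With a force P in the spring, the elastic change of the link is PL/(AE) and that of the spring is P/k; compatibility requires their sum to equal δ_free.
So P = δ_free / [L/(AE) + 1/k] = 5.202 / [ 1700/(775×44×10³) + 1/(6000) ].
P = 5.202 / 0.0002165 = 24030 N.

P ≈ 24 kN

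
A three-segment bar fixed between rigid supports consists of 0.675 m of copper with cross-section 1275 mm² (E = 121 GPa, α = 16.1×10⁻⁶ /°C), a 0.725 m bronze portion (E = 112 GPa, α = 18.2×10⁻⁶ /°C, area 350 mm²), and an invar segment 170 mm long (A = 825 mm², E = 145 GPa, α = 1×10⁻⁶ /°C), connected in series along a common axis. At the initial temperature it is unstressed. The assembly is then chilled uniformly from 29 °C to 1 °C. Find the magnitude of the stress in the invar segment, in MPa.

With the walls removed the bar would change length by δ_free = Σ αᵢΔT Lᵢ = 16.1×10⁻⁶×28×675 + 18.2×10⁻⁶×28×725 + 1×10⁻⁶×28×170 = 0.6785 mm.
The rigid supports impose zero overall length change; the single axial force P common to all segments must satisfy P Σ Lᵢ/(AᵢEᵢ) = δ_free.
Σ Lᵢ/(AᵢEᵢ) = 675/(1275×121×10³) + 725/(350×112×10³) + 170/(825×145×10³) = 2.429×10⁻⁵ mm/N.
Hence P = δ_free / Σ(L/AE) = 0.6785/2.429×10⁻⁵ = 27.93 kN (tensile).
σ_{invar} = P / A = 27930 / 825 = 33.86 MPa.

σ ≈ 33.9 MPa (tensile)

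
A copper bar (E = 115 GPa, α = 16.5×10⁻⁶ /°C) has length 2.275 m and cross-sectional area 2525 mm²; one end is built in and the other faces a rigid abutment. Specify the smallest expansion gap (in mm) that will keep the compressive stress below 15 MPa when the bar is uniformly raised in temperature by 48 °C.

g ≈ 1.51 mm

With no wall the bar would lengthen by αΔT L = 16.5×10⁻⁶ × 48 × 2275 = 1.802 mm.
A stress of 15 MPa corresponds to the wall pushing the bar back by σL/E = 15×2275/(115×10³) = 0.2967 mm.
The gap must absorb the remainder: g_min = 1.802 − 0.2967 = 1.505 mm.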